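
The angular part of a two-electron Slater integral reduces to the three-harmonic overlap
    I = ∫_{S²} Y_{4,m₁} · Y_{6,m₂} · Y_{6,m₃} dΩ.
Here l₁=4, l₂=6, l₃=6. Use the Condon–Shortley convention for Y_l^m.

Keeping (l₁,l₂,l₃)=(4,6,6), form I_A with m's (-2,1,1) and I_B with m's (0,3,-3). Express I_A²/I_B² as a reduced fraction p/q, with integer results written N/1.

1960/729

Same 4,6,6: normalisation and zero-m 3j drop out of the ratio.
A: Δ: 4! 4! 8! / 17! → 1/15315300; sum: t=2:+1/69120 t=3:−1/20736 t=4:+1/69120 = -1/51840; 3j²(4 6 6; -2 1 1) = Δ·Π!·Σ² = 280/21879  (sign +1)
B: Δ: 4! 4! 8! / 17! → 1/15315300; sum: t=1:−1/1451520 t=2:+1/80640 t=3:−1/51840 t=4:+1/414720 = -1/193536; 3j²(4 6 6; 0 3 -3) = Δ·Π!·Σ² = 81/17017  (sign +1)
I_A²/I_B² = (280/21879)/(81/17017) = 1960/729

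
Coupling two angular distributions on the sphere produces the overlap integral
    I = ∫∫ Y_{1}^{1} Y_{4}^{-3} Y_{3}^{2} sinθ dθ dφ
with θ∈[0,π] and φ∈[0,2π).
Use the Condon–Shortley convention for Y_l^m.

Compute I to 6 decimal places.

m-sum 0 ✓  L=8 even ✓  3≤3≤5 ✓
Π(2lᵢ+1) = 3×9×7 = 189
triangle coeff Δ(1,4,3) = 1/252
Σ_t [1,1]: t=1:−1/36 = -1/36
(3j)²=4/63 [(1 4 3; 0 0 0)], sign=+1
Σ_t [0,0]: t=0:+1/240 = 1/240
(3j)²=1/12 [(1 4 3; 1 -3 2)], sign=-1
⇒ 4πI² = 1/1
I = (-1)√(1/1/(4π)) = -0.28209479

-0.282095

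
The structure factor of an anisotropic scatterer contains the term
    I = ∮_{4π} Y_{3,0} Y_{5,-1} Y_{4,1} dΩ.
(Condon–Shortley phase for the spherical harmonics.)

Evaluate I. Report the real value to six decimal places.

Rules hold: Σm=0, L=12 even, 2≤4≤8.
N = 7·11·9 = 693
Δ = 4!·2!·6!/13! = 1/180180
Racah Σ t=1..3: t=1:−1/576 t=2:+1/144 t=3:−1/576 = 1/288
⇒ 3j(3 5 4; 0 0 0)² = 20/1001, sgn +1
Racah Σ t=1..3: t=1:−1/432 t=2:+1/192 t=3:−1/1440 = 19/8640
⇒ 3j(3 5 4; 0 -1 1)² = 361/30030, sgn -1
4πI² = N·(3j₀)²·(3jₘ)² = 2166/13013
I = -1·√(0.166449/4π) = -0.11508947

-0.115089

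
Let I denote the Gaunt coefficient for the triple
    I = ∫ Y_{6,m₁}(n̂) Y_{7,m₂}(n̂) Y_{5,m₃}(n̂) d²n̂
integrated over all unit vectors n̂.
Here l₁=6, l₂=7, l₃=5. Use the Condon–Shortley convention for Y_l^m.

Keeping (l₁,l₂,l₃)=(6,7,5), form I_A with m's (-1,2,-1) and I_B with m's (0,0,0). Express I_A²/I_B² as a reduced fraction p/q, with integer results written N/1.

243/245

Shared (l₁,l₂,l₃)=(6,7,5): N and (l;000)² cancel in I_A²/I_B².
A: Δ = 8!·4!·6!/19! = 1/174594420; Racah Σ t=3..7: t=3:−1/12441600 t=4:+1/414720 t=5:−1/138240 t=6:+1/311040 t=7:−1/5806080 = -1/537600; ⇒ 3j(6 7 5; -1 2 -1)² = 2916/323323, sgn -1
B: Δ = 8!·4!·6!/19! = 1/174594420; Racah Σ t=2..6: t=2:+1/4147200 t=3:−1/207360 t=4:+1/82944 t=5:−1/207360 t=6:+1/4147200 = 1/345600; ⇒ 3j(6 7 5; 0 0 0)² = 420/46189, sgn -1
I_A²/I_B² = (2916/323323)/(420/46189) = 243/245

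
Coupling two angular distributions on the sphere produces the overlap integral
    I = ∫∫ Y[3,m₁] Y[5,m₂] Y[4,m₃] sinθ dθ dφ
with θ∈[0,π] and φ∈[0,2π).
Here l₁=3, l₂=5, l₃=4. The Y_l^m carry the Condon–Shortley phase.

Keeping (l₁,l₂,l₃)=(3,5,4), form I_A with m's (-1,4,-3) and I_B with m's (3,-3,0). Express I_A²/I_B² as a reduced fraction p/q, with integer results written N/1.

Same 3,5,4: normalisation and zero-m 3j drop out of the ratio.
A: Δ: 4! 2! 6! / 13! → 1/180180; sum: t=3:−1/4320 t=4:+1/5760 = -1/17280; 3j²(3 5 4; -1 4 -3) = Δ·Π!·Σ² = 7/4290  (sign +1)
B: Δ: 4! 2! 6! / 13! → 1/180180; sum: t=0:+1/2304 = 1/2304; 3j²(3 5 4; 3 -3 0) = Δ·Π!·Σ² = 5/143  (sign +1)
I_A²/I_B² = (7/4290)/(5/143) = 7/150

7/150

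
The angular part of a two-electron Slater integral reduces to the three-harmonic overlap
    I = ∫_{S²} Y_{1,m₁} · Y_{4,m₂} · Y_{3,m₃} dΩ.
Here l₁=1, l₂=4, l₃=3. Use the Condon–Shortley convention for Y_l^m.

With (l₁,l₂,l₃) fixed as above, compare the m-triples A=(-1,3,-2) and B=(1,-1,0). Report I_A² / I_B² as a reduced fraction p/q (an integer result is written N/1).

21/10

Shared (l₁,l₂,l₃)=(1,4,3): N and (l;000)² cancel in I_A²/I_B².
A: Δ = 2!·0!·6!/9! = 1/252; Racah Σ t=2..2: t=2:+1/240 = 1/240; ⇒ 3j(1 4 3; -1 3 -2)² = 1/12, sgn -1
B: Δ = 2!·0!·6!/9! = 1/252; Racah Σ t=0..0: t=0:+1/72 = 1/72; ⇒ 3j(1 4 3; 1 -1 0)² = 5/126, sgn -1
I_A²/I_B² = (1/12)/(5/126) = 21/10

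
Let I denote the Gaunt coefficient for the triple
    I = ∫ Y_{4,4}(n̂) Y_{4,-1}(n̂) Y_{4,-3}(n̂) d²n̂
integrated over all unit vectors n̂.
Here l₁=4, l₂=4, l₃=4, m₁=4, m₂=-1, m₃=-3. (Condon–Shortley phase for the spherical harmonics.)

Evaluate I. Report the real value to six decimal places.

m-sum 0 ✓  L=12 even ✓  0≤4≤8 ✓
Π(2lᵢ+1) = 9×9×9 = 729
triangle coeff Δ(4,4,4) = 1/450450
Σ_t [0,4]: t=0:+1/13824 t=1:−1/216 t=2:+1/64 t=3:−1/216 t=4:+1/13824 = 5/768
(3j)²=18/1001 [(4 4 4; 0 0 0)], sign=+1
Σ_t [0,0]: t=0:+1/3456 = 1/3456
(3j)²=35/1287 [(4 4 4; 4 -1 -3)], sign=-1
⇒ 4πI² = 7290/20449
I = (-1)√(7290/20449/(4π)) = -0.16843130

-0.168431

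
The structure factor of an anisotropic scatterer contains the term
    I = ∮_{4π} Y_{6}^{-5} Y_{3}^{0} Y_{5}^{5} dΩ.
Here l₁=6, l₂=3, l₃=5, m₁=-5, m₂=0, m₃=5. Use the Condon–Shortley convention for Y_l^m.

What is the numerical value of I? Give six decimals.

Checks pass: Σm=0; 14 even; l₃=5∈[3,9].
(2·6+1)(2·3+1)(2·5+1) = 1001
Δ: 4! 8! 2! / 15! → 1/675675
sum: t=1:−1/8640 t=2:+1/2304 t=3:−1/8640 = 7/34560
3j²(6 3 5; 0 0 0) = Δ·Π!·Σ² = 7/429  (sign -1)
sum: t=3:−1/483840 = -1/483840
3j²(6 3 5; -5 0 5) = Δ·Π!·Σ² = 3/91  (sign -1)
combine: 4πI² = 1001·7/429·3/91 = 7/13
take √, sign +1: I = 0.20700098

0.207001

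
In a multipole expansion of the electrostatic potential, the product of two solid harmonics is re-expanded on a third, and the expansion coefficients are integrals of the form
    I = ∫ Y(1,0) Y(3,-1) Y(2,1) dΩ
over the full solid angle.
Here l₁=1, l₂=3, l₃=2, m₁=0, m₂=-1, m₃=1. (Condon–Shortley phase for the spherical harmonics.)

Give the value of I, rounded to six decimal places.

Rules hold: Σm=0, L=6 even, 2≤2≤4.
N = 3·7·5 = 105
Δ = 2!·0!·4!/7! = 1/105
Racah Σ t=1..1: t=1:−1/4 = -1/4
⇒ 3j(1 3 2; 0 0 0)² = 3/35, sgn -1
Racah Σ t=1..1: t=1:−1/6 = -1/6
⇒ 3j(1 3 2; 0 -1 1)² = 8/105, sgn +1
4πI² = N·(3j₀)²·(3jₘ)² = 24/35
I = -1·√(0.685714/4π) = -0.23359668

-0.233597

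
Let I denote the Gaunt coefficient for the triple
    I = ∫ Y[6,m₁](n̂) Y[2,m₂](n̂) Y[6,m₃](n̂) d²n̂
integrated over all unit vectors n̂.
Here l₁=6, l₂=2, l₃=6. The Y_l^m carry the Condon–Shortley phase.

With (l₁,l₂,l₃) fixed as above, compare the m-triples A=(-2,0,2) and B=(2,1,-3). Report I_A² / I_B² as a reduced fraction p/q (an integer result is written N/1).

Shared (l₁,l₂,l₃)=(6,2,6): N and (l;000)² cancel in I_A²/I_B².
A: Δ = 2!·10!·2!/15! = 1/90090; Racah Σ t=0..2: t=0:+1/322560 t=1:−1/30240 t=2:+1/69120 = -1/64512; ⇒ 3j(6 2 6; -2 0 2)² = 10/1001, sgn -1
B: Δ = 2!·10!·2!/15! = 1/90090; Racah Σ t=1..2: t=1:−1/60480 t=2:+1/161280 = -1/96768; ⇒ 3j(6 2 6; 2 1 -3)² = 15/1001, sgn +1
I_A²/I_B² = (10/1001)/(15/1001) = 2/3

2/3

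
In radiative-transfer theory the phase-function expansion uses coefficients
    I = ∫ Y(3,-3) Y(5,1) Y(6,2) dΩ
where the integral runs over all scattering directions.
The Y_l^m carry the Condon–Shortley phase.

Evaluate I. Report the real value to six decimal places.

-0.174062

Rules hold: Σm=0, L=14 even, 2≤6≤8.
N = 7·11·13 = 1001
Δ = 2!·4!·8!/15! = 1/675675
Racah Σ t=0..2: t=0:+1/8640 t=1:−1/2304 t=2:+1/8640 = -7/34560
⇒ 3j(3 5 6; 0 0 0)² = 7/429, sgn -1
Racah Σ t=2..2: t=2:+1/27648 = 1/27648
⇒ 3j(3 5 6; -3 1 2)² = 10/429, sgn +1
4πI² = N·(3j₀)²·(3jₘ)² = 490/1287
I = -1·√(0.38073/4π) = -0.17406195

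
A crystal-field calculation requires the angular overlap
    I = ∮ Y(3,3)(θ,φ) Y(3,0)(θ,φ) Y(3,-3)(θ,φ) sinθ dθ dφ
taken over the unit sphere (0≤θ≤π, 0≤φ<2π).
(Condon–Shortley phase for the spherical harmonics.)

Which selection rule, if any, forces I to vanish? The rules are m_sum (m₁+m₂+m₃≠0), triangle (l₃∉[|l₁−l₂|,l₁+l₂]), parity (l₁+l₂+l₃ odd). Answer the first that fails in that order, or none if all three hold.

m₁+m₂+m₃ = 3 + 0 − 3 = 0  ✓
triangle: |3−3|=0 ≤ l₃=3 ≤ 3+3=6  ✓
parity: l₁+l₂+l₃ = 9 is odd  ✗

parity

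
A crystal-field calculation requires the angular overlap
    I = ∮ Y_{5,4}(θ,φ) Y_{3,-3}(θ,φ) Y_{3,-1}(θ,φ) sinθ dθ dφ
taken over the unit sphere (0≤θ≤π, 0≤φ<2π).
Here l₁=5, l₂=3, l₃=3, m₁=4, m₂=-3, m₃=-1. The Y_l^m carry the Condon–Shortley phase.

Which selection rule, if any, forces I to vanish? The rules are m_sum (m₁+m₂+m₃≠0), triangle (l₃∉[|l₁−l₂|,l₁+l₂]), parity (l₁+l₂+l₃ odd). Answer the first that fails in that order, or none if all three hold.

azimuthal sum: 4 − 3 − 1 = 0  ✓
2 ≤ 3 ≤ 8 (triangle on l)  ✓
L = 5 + 3 + 3 = 11 (odd)  ✗

parity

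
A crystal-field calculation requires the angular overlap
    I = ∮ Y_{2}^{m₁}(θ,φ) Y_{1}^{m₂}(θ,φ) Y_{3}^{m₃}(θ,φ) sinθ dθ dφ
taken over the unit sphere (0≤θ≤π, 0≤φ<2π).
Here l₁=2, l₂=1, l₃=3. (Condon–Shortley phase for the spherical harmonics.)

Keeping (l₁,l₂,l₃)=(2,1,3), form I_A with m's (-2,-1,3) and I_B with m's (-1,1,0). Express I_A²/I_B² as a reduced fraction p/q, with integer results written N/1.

5/1

Shared (l₁,l₂,l₃)=(2,1,3): N and (l;000)² cancel in I_A²/I_B².
A: Δ = 0!·4!·2!/7! = 1/105; Racah Σ t=0..0: t=0:+1/48 = 1/48; ⇒ 3j(2 1 3; -2 -1 3)² = 1/7, sgn +1
B: Δ = 0!·4!·2!/7! = 1/105; Racah Σ t=0..0: t=0:+1/12 = 1/12; ⇒ 3j(2 1 3; -1 1 0)² = 1/35, sgn -1
I_A²/I_B² = (1/7)/(1/35) = 5/1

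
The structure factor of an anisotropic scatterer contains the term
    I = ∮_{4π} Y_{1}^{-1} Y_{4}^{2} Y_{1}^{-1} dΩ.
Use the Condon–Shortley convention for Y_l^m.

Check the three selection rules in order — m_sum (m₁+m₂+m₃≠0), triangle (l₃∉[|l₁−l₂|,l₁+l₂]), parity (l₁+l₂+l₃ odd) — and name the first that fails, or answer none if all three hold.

m₁+m₂+m₃ = -1 + 2 − 1 = 0  ✓
triangle: |1−4|=3 ≤ l₃=1 ≤ 1+4=5  ✗
parity: l₁+l₂+l₃ = 6 is even

triangle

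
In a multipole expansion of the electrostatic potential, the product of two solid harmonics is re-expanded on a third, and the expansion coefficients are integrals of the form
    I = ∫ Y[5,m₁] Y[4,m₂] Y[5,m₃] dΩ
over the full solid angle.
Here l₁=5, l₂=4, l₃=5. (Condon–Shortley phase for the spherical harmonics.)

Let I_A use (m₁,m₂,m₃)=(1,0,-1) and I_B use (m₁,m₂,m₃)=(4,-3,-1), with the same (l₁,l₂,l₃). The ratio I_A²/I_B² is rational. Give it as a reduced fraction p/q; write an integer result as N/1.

4/15

Shared (l₁,l₂,l₃)=(5,4,5): N and (l;000)² cancel in I_A²/I_B².
A: Δ = 4!·6!·4!/15! = 1/3153150; Racah Σ t=0..4: t=0:+1/27648 t=1:−1/1296 t=2:+1/768 t=3:−1/4320 t=4:+1/414720 = 7/20736; ⇒ 3j(5 4 5; 1 0 -1)² = 8/1287, sgn +1
B: Δ = 4!·6!·4!/15! = 1/3153150; Racah Σ t=0..1: t=0:+1/17280 t=1:−1/103680 = 1/20736; ⇒ 3j(5 4 5; 4 -3 -1)² = 10/429, sgn +1
I_A²/I_B² = (8/1287)/(10/429) = 4/15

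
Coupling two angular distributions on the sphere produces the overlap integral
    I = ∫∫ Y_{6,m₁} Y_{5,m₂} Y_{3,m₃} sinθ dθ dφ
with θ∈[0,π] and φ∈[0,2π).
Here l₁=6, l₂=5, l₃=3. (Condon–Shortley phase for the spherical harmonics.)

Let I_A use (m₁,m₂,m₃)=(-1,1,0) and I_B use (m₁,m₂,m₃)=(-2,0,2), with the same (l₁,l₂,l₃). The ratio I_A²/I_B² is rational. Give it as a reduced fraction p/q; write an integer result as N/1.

l's match ⇒ only the (l;m) 3-j factors differ between A and B.
A: triangle coeff Δ(6,5,3) = 1/675675; Σ_t [4,6]: t=4:+1/6912 t=5:−1/2880 t=6:+1/17280 = -1/6912; (3j)²=5/429 [(6 5 3; -1 1 0)], sign=+1
B: triangle coeff Δ(6,5,3) = 1/675675; Σ_t [4,5]: t=4:+1/13824 t=5:−1/8640 = -1/23040; (3j)²=2/429 [(6 5 3; -2 0 2)], sign=+1
I_A²/I_B² = (5/429)/(2/429) = 5/2

5/2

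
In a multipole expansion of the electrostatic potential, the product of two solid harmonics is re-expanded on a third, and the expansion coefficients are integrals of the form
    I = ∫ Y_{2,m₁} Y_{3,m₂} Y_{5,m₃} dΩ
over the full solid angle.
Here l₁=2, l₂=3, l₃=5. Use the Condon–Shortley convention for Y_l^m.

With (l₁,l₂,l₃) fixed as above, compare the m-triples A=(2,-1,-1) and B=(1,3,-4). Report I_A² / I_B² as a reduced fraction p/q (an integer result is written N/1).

l's match ⇒ only the (l;m) 3-j factors differ between A and B.
A: triangle coeff Δ(2,3,5) = 1/2310; Σ_t [0,0]: t=0:+1/1152 = 1/1152; (3j)²=1/154 [(2 3 5; 2 -1 -1)], sign=+1
B: triangle coeff Δ(2,3,5) = 1/2310; Σ_t [0,0]: t=0:+1/4320 = 1/4320; (3j)²=2/55 [(2 3 5; 1 3 -4)], sign=-1
I_A²/I_B² = (1/154)/(2/55) = 5/28

5/28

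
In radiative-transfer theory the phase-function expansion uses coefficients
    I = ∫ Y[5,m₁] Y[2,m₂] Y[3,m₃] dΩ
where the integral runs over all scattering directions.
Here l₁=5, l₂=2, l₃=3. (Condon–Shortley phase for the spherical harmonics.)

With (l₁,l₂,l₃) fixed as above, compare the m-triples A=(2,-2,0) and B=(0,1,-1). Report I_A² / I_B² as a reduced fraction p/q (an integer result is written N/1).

Same 5,2,3: normalisation and zero-m 3j drop out of the ratio.
A: Δ: 4! 6! 0! / 11! → 1/2310; sum: t=0:+1/864 = 1/864; 3j²(5 2 3; 2 -2 0) = Δ·Π!·Σ² = 1/66  (sign -1)
B: Δ: 4! 6! 0! / 11! → 1/2310; sum: t=3:−1/288 = -1/288; 3j²(5 2 3; 0 1 -1) = Δ·Π!·Σ² = 5/231  (sign -1)
I_A²/I_B² = (1/66)/(5/231) = 7/10

7/10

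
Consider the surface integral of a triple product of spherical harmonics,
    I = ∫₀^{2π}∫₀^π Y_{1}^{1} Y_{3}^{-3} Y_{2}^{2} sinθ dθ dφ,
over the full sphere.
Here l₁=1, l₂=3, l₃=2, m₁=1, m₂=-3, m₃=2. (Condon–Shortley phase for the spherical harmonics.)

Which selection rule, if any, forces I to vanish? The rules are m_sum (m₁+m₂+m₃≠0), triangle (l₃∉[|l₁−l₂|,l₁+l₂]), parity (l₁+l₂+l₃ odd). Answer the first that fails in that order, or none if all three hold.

none

azimuthal sum: 1 − 3 + 2 = 0  ✓
2 ≤ 2 ≤ 4 (triangle on l)  ✓
L = 1 + 3 + 2 = 6 (even)  ✓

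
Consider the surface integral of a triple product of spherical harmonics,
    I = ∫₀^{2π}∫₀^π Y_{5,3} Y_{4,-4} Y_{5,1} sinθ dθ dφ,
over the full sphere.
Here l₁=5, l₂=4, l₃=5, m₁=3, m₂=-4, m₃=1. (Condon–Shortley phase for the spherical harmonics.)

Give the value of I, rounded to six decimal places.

Rules hold: Σm=0, L=14 even, 1≤5≤9.
N = 11·9·11 = 1089
Δ = 4!·6!·4!/15! = 1/3153150
Racah Σ t=0..4: t=0:+1/69120 t=1:−1/1728 t=2:+1/576 t=3:−1/1728 t=4:+1/69120 = 7/11520
⇒ 3j(5 4 5; 0 0 0)² = 2/143, sgn -1
Racah Σ t=0..0: t=0:+1/27648 = 1/27648
⇒ 3j(5 4 5; 3 -4 1)² = 10/429, sgn +1
4πI² = N·(3j₀)²·(3jₘ)² = 60/169
I = -1·√(0.35503/4π) = -0.16808437

-0.168084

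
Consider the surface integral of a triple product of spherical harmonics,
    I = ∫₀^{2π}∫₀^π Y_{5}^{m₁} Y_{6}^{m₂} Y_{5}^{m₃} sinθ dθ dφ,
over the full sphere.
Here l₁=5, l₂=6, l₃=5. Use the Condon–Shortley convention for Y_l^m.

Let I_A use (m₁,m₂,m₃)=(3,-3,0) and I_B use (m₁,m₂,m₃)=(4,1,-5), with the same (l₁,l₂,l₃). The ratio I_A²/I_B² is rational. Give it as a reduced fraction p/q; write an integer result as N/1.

125/63

Same 5,6,5: normalisation and zero-m 3j drop out of the ratio.
A: Δ: 6! 4! 6! / 17! → 1/28588560; sum: t=0:+1/103680 t=1:−1/34560 t=2:+1/138240 = -1/82944; 3j²(5 6 5; 3 -3 0) = Δ·Π!·Σ² = 125/9724  (sign +1)
B: Δ: 6! 4! 6! / 17! → 1/28588560; sum: t=1:−1/2073600 = -1/2073600; 3j²(5 6 5; 4 1 -5) = Δ·Π!·Σ² = 63/9724  (sign -1)
I_A²/I_B² = (125/9724)/(63/9724) = 125/63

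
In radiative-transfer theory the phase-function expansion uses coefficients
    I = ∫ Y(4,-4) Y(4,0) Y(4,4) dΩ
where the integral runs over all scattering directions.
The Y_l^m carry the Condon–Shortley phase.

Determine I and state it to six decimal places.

Checks pass: Σm=0; 12 even; l₃=4∈[0,8].
(2·4+1)(2·4+1)(2·4+1) = 729
Δ: 4! 4! 4! / 13! → 1/450450
sum: t=0:+1/13824 t=1:−1/216 t=2:+1/64 t=3:−1/216 t=4:+1/13824 = 5/768
3j²(4 4 4; 0 0 0) = Δ·Π!·Σ² = 18/1001  (sign +1)
sum: t=4:+1/13824 = 1/13824
3j²(4 4 4; -4 0 4) = Δ·Π!·Σ² = 14/1287  (sign +1)
combine: 4πI² = 729·18/1001·14/1287 = 2916/20449
take √, sign +1: I = 0.10652531

0.106525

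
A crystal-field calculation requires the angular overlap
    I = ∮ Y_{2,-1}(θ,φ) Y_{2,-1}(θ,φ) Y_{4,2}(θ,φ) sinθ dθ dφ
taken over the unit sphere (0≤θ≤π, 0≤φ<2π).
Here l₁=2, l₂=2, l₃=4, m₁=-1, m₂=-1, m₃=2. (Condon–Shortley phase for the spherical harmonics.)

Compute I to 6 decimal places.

Checks pass: Σm=0; 8 even; l₃=4∈[0,4].
(2·2+1)(2·2+1)(2·4+1) = 225
Δ: 0! 4! 4! / 9! → 1/630
sum: t=0:+1/16 = 1/16
3j²(2 2 4; 0 0 0) = Δ·Π!·Σ² = 2/35  (sign +1)
sum: t=0:+1/36 = 1/36
3j²(2 2 4; -1 -1 2) = Δ·Π!·Σ² = 4/63  (sign +1)
combine: 4πI² = 225·2/35·4/63 = 40/49
take √, sign +1: I = 0.25487487

0.254875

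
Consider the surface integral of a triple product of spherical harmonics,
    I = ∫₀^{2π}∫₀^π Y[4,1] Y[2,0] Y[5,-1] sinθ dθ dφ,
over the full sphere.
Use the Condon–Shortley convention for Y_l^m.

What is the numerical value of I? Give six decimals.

L=11 odd ⇒ parity kills the (l;000) factor ⇒ I = 0

0.000000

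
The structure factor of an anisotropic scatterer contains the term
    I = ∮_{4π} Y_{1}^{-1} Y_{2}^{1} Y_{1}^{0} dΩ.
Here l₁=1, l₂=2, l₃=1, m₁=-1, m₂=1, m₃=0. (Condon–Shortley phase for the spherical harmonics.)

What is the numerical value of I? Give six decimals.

-0.218510

Rules hold: Σm=0, L=4 even, 1≤1≤3.
N = 3·5·3 = 45
Δ = 2!·0!·2!/5! = 1/30
Racah Σ t=1..1: t=1:−1/1 = -1/1
⇒ 3j(1 2 1; 0 0 0)² = 2/15, sgn +1
Racah Σ t=2..2: t=2:+1/2 = 1/2
⇒ 3j(1 2 1; -1 1 0)² = 1/10, sgn -1
4πI² = N·(3j₀)²·(3jₘ)² = 3/5
I = -1·√(0.6/4π) = -0.21850969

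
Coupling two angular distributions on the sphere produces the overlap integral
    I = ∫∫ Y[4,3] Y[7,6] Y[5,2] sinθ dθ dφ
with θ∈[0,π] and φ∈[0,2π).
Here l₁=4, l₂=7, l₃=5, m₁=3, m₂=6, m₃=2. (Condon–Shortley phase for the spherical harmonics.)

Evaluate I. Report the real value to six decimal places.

m-sum = 3 + 6 + 2 = 11 ≠ 0 ⇒ I = 0

0.000000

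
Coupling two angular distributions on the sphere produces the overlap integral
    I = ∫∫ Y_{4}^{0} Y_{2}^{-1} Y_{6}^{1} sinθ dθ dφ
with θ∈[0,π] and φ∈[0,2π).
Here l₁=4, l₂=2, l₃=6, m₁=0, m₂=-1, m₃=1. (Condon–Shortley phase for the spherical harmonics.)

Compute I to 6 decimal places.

-0.210395

Checks pass: Σm=0; 12 even; l₃=6∈[2,6].
(2·4+1)(2·2+1)(2·6+1) = 585
Δ: 0! 8! 4! / 13! → 1/6435
sum: t=0:+1/2304 = 1/2304
3j²(4 2 6; 0 0 0) = Δ·Π!·Σ² = 5/143  (sign +1)
sum: t=0:+1/3456 = 1/3456
3j²(4 2 6; 0 -1 1) = Δ·Π!·Σ² = 35/1287  (sign -1)
combine: 4πI² = 585·5/143·35/1287 = 875/1573
take √, sign -1: I = -0.21039467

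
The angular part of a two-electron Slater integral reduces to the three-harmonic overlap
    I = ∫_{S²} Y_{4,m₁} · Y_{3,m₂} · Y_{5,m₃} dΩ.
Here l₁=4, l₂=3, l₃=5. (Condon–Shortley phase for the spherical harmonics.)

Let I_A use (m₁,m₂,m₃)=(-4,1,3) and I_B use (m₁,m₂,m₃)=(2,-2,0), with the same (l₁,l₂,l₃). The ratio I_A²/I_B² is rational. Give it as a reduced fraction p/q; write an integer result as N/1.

l's match ⇒ only the (l;m) 3-j factors differ between A and B.
A: triangle coeff Δ(4,3,5) = 1/180180; Σ_t [2,2]: t=2:+1/5760 = 1/5760; (3j)²=56/2145 [(4 3 5; -4 1 3)], sign=+1
B: triangle coeff Δ(4,3,5) = 1/180180; Σ_t [0,1]: t=0:+1/576 t=1:−1/2880 = 1/720; (3j)²=80/3003 [(4 3 5; 2 -2 0)], sign=-1
I_A²/I_B² = (56/2145)/(80/3003) = 49/50

49/50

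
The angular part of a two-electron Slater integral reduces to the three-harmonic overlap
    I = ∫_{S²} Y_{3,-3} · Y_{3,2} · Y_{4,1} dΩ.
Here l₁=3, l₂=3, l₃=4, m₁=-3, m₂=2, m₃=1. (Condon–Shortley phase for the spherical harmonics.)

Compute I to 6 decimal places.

0.140463

Rules hold: Σm=0, L=10 even, 0≤4≤6.
N = 7·7·9 = 441
Δ = 2!·4!·4!/11! = 1/34650
Racah Σ t=0..2: t=0:+1/72 t=1:−1/16 t=2:+1/72 = -5/144
⇒ 3j(3 3 4; 0 0 0)² = 2/77, sgn -1
Racah Σ t=2..2: t=2:+1/288 = 1/288
⇒ 3j(3 3 4; -3 2 1)² = 5/231, sgn -1
4πI² = N·(3j₀)²·(3jₘ)² = 30/121
I = +1·√(0.247934/4π) = 0.14046335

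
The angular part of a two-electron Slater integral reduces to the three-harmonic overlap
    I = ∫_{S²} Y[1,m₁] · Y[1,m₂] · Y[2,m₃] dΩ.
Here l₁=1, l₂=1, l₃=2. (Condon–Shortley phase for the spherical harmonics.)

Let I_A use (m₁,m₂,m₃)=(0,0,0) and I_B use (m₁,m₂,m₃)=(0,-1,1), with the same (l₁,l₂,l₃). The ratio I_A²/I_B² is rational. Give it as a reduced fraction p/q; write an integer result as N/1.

4/3

Shared (l₁,l₂,l₃)=(1,1,2): N and (l;000)² cancel in I_A²/I_B².
A: Δ = 0!·2!·2!/5! = 1/30; Racah Σ t=0..0: t=0:+1/1 = 1/1; ⇒ 3j(1 1 2; 0 0 0)² = 2/15, sgn +1
B: Δ = 0!·2!·2!/5! = 1/30; Racah Σ t=0..0: t=0:+1/2 = 1/2; ⇒ 3j(1 1 2; 0 -1 1)² = 1/10, sgn -1
I_A²/I_B² = (2/15)/(1/10) = 4/3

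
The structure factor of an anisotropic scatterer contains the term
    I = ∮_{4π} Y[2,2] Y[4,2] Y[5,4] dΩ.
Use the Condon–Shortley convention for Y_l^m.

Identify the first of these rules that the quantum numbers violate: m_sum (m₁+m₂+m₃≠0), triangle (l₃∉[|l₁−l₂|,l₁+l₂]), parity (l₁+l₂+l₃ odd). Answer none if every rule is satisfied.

m_sum

m₁+m₂+m₃ = 2 + 2 + 4 = 8  ✗
triangle: |2−4|=2 ≤ l₃=5 ≤ 2+4=6
parity: l₁+l₂+l₃ = 11 is odd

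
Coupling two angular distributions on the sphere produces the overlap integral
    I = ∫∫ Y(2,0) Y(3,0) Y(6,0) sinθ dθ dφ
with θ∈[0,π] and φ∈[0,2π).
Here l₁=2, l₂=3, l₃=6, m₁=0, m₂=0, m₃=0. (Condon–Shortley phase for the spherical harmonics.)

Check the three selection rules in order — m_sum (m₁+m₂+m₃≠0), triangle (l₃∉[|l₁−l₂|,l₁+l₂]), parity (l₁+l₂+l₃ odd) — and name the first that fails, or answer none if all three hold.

triangle

Σmᵢ = 0  ✓
l₃∈[|l₁−l₂|,l₁+l₂]=[1,5], have l₃=6  ✗
Σlᵢ = 11 ⇒ odd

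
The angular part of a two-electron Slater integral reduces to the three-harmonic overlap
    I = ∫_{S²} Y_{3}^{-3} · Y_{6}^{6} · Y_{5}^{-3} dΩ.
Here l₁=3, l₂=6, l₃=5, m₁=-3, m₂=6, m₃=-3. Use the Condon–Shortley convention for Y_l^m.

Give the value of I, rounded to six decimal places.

m-sum 0 ✓  L=14 even ✓  3≤5≤9 ✓
Π(2lᵢ+1) = 7×13×11 = 1001
triangle coeff Δ(3,6,5) = 1/675675
Σ_t [1,3]: t=1:−1/8640 t=2:+1/2304 t=3:−1/8640 = 7/34560
(3j)²=7/429 [(3 6 5; 0 0 0)], sign=-1
Σ_t [4,4]: t=4:+1/1935360 = 1/1935360
(3j)²=1/91 [(3 6 5; -3 6 -3)], sign=+1
⇒ 4πI² = 7/39
I = (-1)√(7/39/(4π)) = -0.11951207

-0.119512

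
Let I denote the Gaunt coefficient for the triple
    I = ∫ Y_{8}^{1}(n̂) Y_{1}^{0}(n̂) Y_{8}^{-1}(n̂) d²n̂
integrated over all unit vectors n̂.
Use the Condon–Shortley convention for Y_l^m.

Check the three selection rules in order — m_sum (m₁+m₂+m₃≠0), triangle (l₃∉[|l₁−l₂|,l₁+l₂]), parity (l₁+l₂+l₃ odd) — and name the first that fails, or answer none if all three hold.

parity

m₁+m₂+m₃ = 1 + 0 − 1 = 0  ✓
triangle: |8−1|=7 ≤ l₃=8 ≤ 8+1=9  ✓
parity: l₁+l₂+l₃ = 17 is odd  ✗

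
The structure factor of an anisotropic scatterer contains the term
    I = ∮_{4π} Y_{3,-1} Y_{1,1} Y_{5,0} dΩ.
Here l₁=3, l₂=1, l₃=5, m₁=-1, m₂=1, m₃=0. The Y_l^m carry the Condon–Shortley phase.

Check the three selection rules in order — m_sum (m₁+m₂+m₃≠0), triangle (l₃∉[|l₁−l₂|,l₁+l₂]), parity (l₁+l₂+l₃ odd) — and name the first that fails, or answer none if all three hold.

m₁+m₂+m₃ = -1 + 1 + 0 = 0  ✓
triangle: |3−1|=2 ≤ l₃=5 ≤ 3+1=4  ✗
parity: l₁+l₂+l₃ = 9 is odd

triangle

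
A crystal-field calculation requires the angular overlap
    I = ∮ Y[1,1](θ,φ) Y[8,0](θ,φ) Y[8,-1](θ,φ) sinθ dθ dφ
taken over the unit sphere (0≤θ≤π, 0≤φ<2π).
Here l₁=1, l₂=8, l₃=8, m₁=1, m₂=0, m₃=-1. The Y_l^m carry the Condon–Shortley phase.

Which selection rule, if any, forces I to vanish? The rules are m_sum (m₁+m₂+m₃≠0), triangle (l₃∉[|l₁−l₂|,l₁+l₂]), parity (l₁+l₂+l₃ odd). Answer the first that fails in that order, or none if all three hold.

parity

Σmᵢ = 0  ✓
l₃∈[|l₁−l₂|,l₁+l₂]=[7,9], have l₃=8  ✓
Σlᵢ = 17 ⇒ odd  ✗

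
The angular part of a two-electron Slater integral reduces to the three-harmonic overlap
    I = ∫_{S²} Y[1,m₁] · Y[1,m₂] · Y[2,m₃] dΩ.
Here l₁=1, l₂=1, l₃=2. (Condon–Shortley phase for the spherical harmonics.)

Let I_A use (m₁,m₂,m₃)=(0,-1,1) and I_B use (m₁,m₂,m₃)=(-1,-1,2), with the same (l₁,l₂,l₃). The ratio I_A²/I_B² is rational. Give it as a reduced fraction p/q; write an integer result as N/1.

Shared (l₁,l₂,l₃)=(1,1,2): N and (l;000)² cancel in I_A²/I_B².
A: Δ = 0!·2!·2!/5! = 1/30; Racah Σ t=0..0: t=0:+1/2 = 1/2; ⇒ 3j(1 1 2; 0 -1 1)² = 1/10, sgn -1
B: Δ = 0!·2!·2!/5! = 1/30; Racah Σ t=0..0: t=0:+1/4 = 1/4; ⇒ 3j(1 1 2; -1 -1 2)² = 1/5, sgn +1
I_A²/I_B² = (1/10)/(1/5) = 1/2

1/2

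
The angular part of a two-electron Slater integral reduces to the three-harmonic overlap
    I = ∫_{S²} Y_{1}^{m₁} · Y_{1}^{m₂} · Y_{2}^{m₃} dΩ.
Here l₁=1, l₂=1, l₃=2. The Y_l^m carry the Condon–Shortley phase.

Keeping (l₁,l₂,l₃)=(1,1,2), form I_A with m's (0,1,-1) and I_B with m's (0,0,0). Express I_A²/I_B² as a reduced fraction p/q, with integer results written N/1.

Shared (l₁,l₂,l₃)=(1,1,2): N and (l;000)² cancel in I_A²/I_B².
A: Δ = 0!·2!·2!/5! = 1/30; Racah Σ t=0..0: t=0:+1/2 = 1/2; ⇒ 3j(1 1 2; 0 1 -1)² = 1/10, sgn -1
B: Δ = 0!·2!·2!/5! = 1/30; Racah Σ t=0..0: t=0:+1/1 = 1/1; ⇒ 3j(1 1 2; 0 0 0)² = 2/15, sgn +1
I_A²/I_B² = (1/10)/(2/15) = 3/4

3/4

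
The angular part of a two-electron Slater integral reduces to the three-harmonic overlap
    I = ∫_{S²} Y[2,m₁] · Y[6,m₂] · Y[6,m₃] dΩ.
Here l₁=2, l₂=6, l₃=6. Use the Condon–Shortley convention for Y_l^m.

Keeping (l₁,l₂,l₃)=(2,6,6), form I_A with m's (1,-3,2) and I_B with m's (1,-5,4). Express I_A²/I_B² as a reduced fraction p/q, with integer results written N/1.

50/99

l's match ⇒ only the (l;m) 3-j factors differ between A and B.
A: triangle coeff Δ(2,6,6) = 1/90090; Σ_t [0,1]: t=0:+1/60480 t=1:−1/161280 = 1/96768; (3j)²=15/1001 [(2 6 6; 1 -3 2)], sign=+1
B: triangle coeff Δ(2,6,6) = 1/90090; Σ_t [0,1]: t=0:+1/725760 t=1:−1/7257600 = 1/806400; (3j)²=27/910 [(2 6 6; 1 -5 4)], sign=+1
I_A²/I_B² = (15/1001)/(27/910) = 50/99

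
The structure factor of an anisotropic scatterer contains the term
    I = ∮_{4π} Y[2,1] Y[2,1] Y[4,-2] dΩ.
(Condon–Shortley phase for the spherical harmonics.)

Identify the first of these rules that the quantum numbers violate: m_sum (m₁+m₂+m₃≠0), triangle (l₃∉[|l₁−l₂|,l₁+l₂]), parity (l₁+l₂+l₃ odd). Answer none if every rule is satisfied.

azimuthal sum: 1 + 1 − 2 = 0  ✓
0 ≤ 4 ≤ 4 (triangle on l)  ✓
L = 2 + 2 + 4 = 8 (even)  ✓

none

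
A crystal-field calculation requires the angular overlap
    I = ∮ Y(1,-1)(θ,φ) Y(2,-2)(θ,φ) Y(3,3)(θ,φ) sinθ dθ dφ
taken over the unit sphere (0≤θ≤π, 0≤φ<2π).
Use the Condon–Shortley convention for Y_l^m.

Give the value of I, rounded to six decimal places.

-0.319865

Checks pass: Σm=0; 6 even; l₃=3∈[1,3].
(2·1+1)(2·2+1)(2·3+1) = 105
Δ: 0! 2! 4! / 7! → 1/105
sum: t=0:+1/4 = 1/4
3j²(1 2 3; 0 0 0) = Δ·Π!·Σ² = 3/35  (sign -1)
sum: t=0:+1/48 = 1/48
3j²(1 2 3; -1 -2 3) = Δ·Π!·Σ² = 1/7  (sign +1)
combine: 4πI² = 105·3/35·1/7 = 9/7
take √, sign -1: I = -0.31986543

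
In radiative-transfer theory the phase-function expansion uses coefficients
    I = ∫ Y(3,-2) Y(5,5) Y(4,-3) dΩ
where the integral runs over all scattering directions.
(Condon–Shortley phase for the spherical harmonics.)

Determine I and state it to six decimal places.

Checks pass: Σm=0; 12 even; l₃=4∈[2,8].
(2·3+1)(2·5+1)(2·4+1) = 693
Δ: 4! 2! 6! / 13! → 1/180180
sum: t=1:−1/576 t=2:+1/144 t=3:−1/576 = 1/288
3j²(3 5 4; 0 0 0) = Δ·Π!·Σ² = 20/1001  (sign +1)
sum: t=4:+1/17280 = 1/17280
3j²(3 5 4; -2 5 -3) = Δ·Π!·Σ² = 35/858  (sign -1)
combine: 4πI² = 693·20/1001·35/858 = 1050/1859
take √, sign -1: I = -0.21200691

-0.212007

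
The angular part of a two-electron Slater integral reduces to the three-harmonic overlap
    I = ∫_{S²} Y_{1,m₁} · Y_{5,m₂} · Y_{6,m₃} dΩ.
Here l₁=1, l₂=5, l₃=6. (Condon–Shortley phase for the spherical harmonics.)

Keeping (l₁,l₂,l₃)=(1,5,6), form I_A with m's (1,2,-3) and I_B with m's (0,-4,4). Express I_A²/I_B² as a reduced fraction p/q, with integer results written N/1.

Shared (l₁,l₂,l₃)=(1,5,6): N and (l;000)² cancel in I_A²/I_B².
A: Δ = 0!·2!·10!/13! = 1/858; Racah Σ t=0..0: t=0:+1/60480 = 1/60480; ⇒ 3j(1 5 6; 1 2 -3)² = 6/143, sgn -1
B: Δ = 0!·2!·10!/13! = 1/858; Racah Σ t=0..0: t=0:+1/362880 = 1/362880; ⇒ 3j(1 5 6; 0 -4 4)² = 10/429, sgn +1
I_A²/I_B² = (6/143)/(10/429) = 9/5

9/5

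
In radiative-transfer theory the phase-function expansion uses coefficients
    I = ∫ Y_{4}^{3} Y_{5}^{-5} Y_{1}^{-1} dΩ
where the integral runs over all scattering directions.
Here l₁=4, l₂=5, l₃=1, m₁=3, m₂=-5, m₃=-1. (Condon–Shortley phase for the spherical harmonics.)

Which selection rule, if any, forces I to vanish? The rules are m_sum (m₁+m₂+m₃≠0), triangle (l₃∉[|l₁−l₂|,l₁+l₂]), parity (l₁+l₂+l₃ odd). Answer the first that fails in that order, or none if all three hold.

azimuthal sum: 3 − 5 − 1 = -3  ✗
1 ≤ 1 ≤ 9 (triangle on l)
L = 4 + 5 + 1 = 10 (even)

m_sum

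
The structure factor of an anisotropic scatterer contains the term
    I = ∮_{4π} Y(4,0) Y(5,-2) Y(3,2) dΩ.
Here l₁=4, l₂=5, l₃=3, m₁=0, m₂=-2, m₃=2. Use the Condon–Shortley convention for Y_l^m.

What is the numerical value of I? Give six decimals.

Checks pass: Σm=0; 12 even; l₃=3∈[1,9].
(2·4+1)(2·5+1)(2·3+1) = 693
Δ: 6! 2! 4! / 13! → 1/180180
sum: t=2:+1/576 t=3:−1/144 t=4:+1/576 = -1/288
3j²(4 5 3; 0 0 0) = Δ·Π!·Σ² = 20/1001  (sign +1)
sum: t=2:+1/576 t=3:−1/864 = 1/1728
3j²(4 5 3; 0 -2 2) = Δ·Π!·Σ² = 5/1287  (sign -1)
combine: 4πI² = 693·20/1001·5/1287 = 100/1859
take √, sign -1: I = -0.06542675

-0.065427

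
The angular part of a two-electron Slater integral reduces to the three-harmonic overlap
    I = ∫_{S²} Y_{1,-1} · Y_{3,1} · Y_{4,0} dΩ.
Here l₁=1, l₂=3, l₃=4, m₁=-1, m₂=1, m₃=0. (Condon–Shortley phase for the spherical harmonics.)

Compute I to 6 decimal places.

m-sum 0 ✓  L=8 even ✓  2≤4≤4 ✓
Π(2lᵢ+1) = 3×7×9 = 189
triangle coeff Δ(1,3,4) = 1/252
Σ_t [0,0]: t=0:+1/36 = 1/36
(3j)²=4/63 [(1 3 4; 0 0 0)], sign=+1
Σ_t [0,0]: t=0:+1/96 = 1/96
(3j)²=1/42 [(1 3 4; -1 1 0)], sign=+1
⇒ 4πI² = 2/7
I = (+1)√(2/7/(4π)) = 0.15078601

0.150786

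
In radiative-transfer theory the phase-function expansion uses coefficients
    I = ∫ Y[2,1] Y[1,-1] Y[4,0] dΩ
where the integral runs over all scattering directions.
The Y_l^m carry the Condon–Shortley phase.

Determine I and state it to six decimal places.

0.000000

|2−1|≤4≤2+1 violated ⇒ I = 0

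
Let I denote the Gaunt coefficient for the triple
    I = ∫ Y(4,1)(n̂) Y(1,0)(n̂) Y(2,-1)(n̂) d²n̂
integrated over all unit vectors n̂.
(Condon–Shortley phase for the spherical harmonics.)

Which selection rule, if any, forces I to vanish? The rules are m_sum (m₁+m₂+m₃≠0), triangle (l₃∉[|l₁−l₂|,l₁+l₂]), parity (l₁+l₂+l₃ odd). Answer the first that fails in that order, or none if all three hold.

triangle

m₁+m₂+m₃ = 1 + 0 − 1 = 0  ✓
triangle: |4−1|=3 ≤ l₃=2 ≤ 4+1=5  ✗
parity: l₁+l₂+l₃ = 7 is odd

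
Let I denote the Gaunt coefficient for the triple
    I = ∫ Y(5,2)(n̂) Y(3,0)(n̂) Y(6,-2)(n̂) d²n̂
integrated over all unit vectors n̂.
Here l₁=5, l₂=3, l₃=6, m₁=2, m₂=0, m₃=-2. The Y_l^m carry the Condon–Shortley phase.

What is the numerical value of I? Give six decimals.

m-sum 0 ✓  L=14 even ✓  2≤6≤8 ✓
Π(2lᵢ+1) = 11×7×13 = 1001
triangle coeff Δ(5,3,6) = 1/675675
Σ_t [0,2]: t=0:+1/8640 t=1:−1/2304 t=2:+1/8640 = -7/34560
(3j)²=7/429 [(5 3 6; 0 0 0)], sign=-1
Σ_t [0,2]: t=0:+1/8640 t=1:−1/5760 t=2:+1/60480 = -1/24192
(3j)²=8/3003 [(5 3 6; 2 0 -2)], sign=-1
⇒ 4πI² = 56/1287
I = (+1)√(56/1287/(4π)) = 0.05884368

0.058844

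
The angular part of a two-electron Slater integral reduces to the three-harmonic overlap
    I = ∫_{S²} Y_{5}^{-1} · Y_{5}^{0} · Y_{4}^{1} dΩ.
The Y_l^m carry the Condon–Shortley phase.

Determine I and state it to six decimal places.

Checks pass: Σm=0; 14 even; l₃=4∈[0,10].
(2·5+1)(2·5+1)(2·4+1) = 1089
Δ: 6! 4! 4! / 15! → 1/3153150
sum: t=1:−1/69120 t=2:+1/1728 t=3:−1/576 t=4:+1/1728 t=5:−1/69120 = -7/11520
3j²(5 5 4; 0 0 0) = Δ·Π!·Σ² = 2/143  (sign -1)
sum: t=2:+1/6912 t=3:−1/864 t=4:+1/1152 t=5:−1/17280 = -7/34560
3j²(5 5 4; -1 0 1) = Δ·Π!·Σ² = 1/429  (sign +1)
combine: 4πI² = 1089·2/143·1/429 = 6/169
take √, sign -1: I = -0.05315295

-0.053153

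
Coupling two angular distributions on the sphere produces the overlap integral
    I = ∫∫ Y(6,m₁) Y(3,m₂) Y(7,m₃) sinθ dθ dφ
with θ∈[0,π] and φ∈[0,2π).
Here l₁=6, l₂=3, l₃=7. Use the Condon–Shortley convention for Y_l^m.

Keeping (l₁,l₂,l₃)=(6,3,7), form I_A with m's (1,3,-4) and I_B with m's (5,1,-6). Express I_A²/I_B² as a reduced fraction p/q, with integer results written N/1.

l's match ⇒ only the (l;m) 3-j factors differ between A and B.
A: triangle coeff Δ(6,3,7) = 1/2042040; Σ_t [2,2]: t=2:+1/1451520 = 1/1451520; (3j)²=75/3094 [(6 3 7; 1 3 -4)], sign=-1
B: triangle coeff Δ(6,3,7) = 1/2042040; Σ_t [0,1]: t=0:+1/17418240 t=1:−1/21772800 = 1/87091200; (3j)²=11/14280 [(6 3 7; 5 1 -6)], sign=-1
I_A²/I_B² = (75/3094)/(11/14280) = 4500/143

4500/143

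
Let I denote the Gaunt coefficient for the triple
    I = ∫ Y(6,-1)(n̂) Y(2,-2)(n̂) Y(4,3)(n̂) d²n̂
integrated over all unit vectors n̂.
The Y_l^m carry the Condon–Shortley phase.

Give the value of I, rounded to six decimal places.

-0.035563

Checks pass: Σm=0; 12 even; l₃=4∈[4,8].
(2·6+1)(2·2+1)(2·4+1) = 585
Δ: 4! 8! 0! / 13! → 1/6435
sum: t=2:+1/2304 = 1/2304
3j²(6 2 4; 0 0 0) = Δ·Π!·Σ² = 5/143  (sign +1)
sum: t=0:+1/120960 = 1/120960
3j²(6 2 4; -1 -2 3) = Δ·Π!·Σ² = 1/1287  (sign -1)
combine: 4πI² = 585·5/143·1/1287 = 25/1573
take √, sign -1: I = -0.03556319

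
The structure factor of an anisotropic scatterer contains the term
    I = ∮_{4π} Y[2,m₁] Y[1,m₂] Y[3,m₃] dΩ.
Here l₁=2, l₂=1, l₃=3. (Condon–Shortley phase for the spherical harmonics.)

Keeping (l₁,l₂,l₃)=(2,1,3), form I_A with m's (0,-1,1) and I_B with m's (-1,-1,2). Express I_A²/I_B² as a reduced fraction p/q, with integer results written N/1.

3/5

l's match ⇒ only the (l;m) 3-j factors differ between A and B.
A: triangle coeff Δ(2,1,3) = 1/105; Σ_t [0,0]: t=0:+1/8 = 1/8; (3j)²=2/35 [(2 1 3; 0 -1 1)], sign=+1
B: triangle coeff Δ(2,1,3) = 1/105; Σ_t [0,0]: t=0:+1/12 = 1/12; (3j)²=2/21 [(2 1 3; -1 -1 2)], sign=-1
I_A²/I_B² = (2/35)/(2/21) = 3/5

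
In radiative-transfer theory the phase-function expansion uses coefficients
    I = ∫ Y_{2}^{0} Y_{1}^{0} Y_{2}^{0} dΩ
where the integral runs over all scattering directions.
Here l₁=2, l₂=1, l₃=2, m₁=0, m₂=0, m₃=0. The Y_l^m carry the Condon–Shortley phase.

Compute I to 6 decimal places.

0.000000

L=5 odd ⇒ parity kills the (l;000) factor ⇒ I = 0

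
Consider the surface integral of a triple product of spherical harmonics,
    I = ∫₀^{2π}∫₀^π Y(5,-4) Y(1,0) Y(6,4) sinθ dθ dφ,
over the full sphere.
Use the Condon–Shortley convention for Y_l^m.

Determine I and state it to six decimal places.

m-sum 0 ✓  L=12 even ✓  4≤6≤6 ✓
Π(2lᵢ+1) = 11×3×13 = 429
triangle coeff Δ(5,1,6) = 1/858
Σ_t [0,0]: t=0:+1/14400 = 1/14400
(3j)²=6/143 [(5 1 6; 0 0 0)], sign=+1
Σ_t [0,0]: t=0:+1/362880 = 1/362880
(3j)²=10/429 [(5 1 6; -4 0 4)], sign=+1
⇒ 4πI² = 60/143
I = (+1)√(60/143/(4π)) = 0.18272698

0.182727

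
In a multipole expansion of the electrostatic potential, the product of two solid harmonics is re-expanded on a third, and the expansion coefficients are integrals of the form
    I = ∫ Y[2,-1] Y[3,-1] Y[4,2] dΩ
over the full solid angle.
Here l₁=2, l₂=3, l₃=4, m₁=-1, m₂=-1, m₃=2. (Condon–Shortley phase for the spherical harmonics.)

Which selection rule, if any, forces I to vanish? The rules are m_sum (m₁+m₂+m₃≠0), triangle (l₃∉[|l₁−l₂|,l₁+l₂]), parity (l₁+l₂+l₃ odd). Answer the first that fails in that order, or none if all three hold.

parity

azimuthal sum: -1 − 1 + 2 = 0  ✓
1 ≤ 4 ≤ 5 (triangle on l)  ✓
L = 2 + 3 + 4 = 9 (odd)  ✗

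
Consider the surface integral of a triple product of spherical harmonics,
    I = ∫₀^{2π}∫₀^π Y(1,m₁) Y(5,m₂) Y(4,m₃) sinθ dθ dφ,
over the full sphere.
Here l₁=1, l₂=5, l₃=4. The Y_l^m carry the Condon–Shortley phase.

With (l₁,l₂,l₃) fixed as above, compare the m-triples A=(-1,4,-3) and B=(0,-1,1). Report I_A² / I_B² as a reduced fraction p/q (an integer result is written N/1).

l's match ⇒ only the (l;m) 3-j factors differ between A and B.
A: triangle coeff Δ(1,5,4) = 1/495; Σ_t [2,2]: t=2:+1/10080 = 1/10080; (3j)²=4/55 [(1 5 4; -1 4 -3)], sign=-1
B: triangle coeff Δ(1,5,4) = 1/495; Σ_t [1,1]: t=1:−1/720 = -1/720; (3j)²=8/165 [(1 5 4; 0 -1 1)], sign=+1
I_A²/I_B² = (4/55)/(8/165) = 3/2

3/2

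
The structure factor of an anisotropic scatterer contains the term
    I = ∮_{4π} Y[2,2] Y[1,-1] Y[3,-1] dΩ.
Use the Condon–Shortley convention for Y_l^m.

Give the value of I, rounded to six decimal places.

-0.082589

m-sum 0 ✓  L=6 even ✓  1≤3≤3 ✓
Π(2lᵢ+1) = 5×3×7 = 105
triangle coeff Δ(2,1,3) = 1/105
Σ_t [0,0]: t=0:+1/4 = 1/4
(3j)²=3/35 [(2 1 3; 0 0 0)], sign=-1
Σ_t [0,0]: t=0:+1/48 = 1/48
(3j)²=1/105 [(2 1 3; 2 -1 -1)], sign=+1
⇒ 4πI² = 3/35
I = (-1)√(3/35/(4π)) = -0.08258890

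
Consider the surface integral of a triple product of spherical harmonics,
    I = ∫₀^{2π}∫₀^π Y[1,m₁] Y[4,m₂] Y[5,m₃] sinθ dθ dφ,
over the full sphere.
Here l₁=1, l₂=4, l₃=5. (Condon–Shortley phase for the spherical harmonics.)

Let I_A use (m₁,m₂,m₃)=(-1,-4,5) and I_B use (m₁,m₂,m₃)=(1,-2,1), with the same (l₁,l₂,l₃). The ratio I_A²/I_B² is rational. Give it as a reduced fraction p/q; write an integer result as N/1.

15/2

Shared (l₁,l₂,l₃)=(1,4,5): N and (l;000)² cancel in I_A²/I_B².
A: Δ = 0!·2!·8!/11! = 1/495; Racah Σ t=0..0: t=0:+1/80640 = 1/80640; ⇒ 3j(1 4 5; -1 -4 5)² = 1/11, sgn +1
B: Δ = 0!·2!·8!/11! = 1/495; Racah Σ t=0..0: t=0:+1/2880 = 1/2880; ⇒ 3j(1 4 5; 1 -2 1)² = 2/165, sgn +1
I_A²/I_B² = (1/11)/(2/165) = 15/2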